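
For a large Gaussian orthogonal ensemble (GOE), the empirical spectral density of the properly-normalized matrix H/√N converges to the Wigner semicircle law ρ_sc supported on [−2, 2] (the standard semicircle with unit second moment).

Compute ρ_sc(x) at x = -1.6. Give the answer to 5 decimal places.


ρ_sc(x) = (1/(2π)) √(4 − x²). With x = -1.6:
  4 − x² = 4 − (-1.6)² = 4 − 2.560000 = 1.440000.
  √(4 − x²) = 1.200000.
  1/(2π) = 0.159155.
  ρ_sc(-1.6) = 0.159155 · 1.200000 = 0.190986.

Rounded to 5 decimal places: ρ_sc(-1.6) ≈ 0.19099.


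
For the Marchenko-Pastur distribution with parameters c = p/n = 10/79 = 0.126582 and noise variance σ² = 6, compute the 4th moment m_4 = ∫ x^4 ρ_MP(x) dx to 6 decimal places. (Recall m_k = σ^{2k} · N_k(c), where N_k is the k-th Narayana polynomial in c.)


E[X⁴] = σ⁸ (1 + 6c + 6c² + c³) (fourth MP moment). With σ² = 6 (so σ⁸ = 1296) and c = 10/79 = 0.126582: E[X⁴] = 1296 · (1 + 6·0.126582 + 6·(0.126582)² + (0.126582)³) = 1296 · 1.857660.

So E[X^4] = 2407.527810.


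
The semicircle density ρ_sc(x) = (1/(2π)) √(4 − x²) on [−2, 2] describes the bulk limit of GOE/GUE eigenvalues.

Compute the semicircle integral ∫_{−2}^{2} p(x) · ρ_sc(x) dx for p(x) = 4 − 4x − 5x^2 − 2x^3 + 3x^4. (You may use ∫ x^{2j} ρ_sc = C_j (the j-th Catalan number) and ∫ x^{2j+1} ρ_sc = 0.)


Write p(x) = Σ a_i x^i, split into monomials and integrate each against ρ_sc separately.
Using ∫ x^{2j} ρ_sc = C_j = (1/(j+1)) C(2j, j) (Catalan numbers) and ∫ x^{2j+1} ρ_sc = 0 (odd monomials vanish by symmetry):
  i = 0 (even): a_0 · C_{0} = 4 · 1 = 4
  i = 1 (odd): ∫ x^1 ρ_sc = 0 (vanishes)
  i = 2 (even): a_2 · C_{1} = -5 · 1 = -5
  i = 3 (odd): ∫ x^3 ρ_sc = 0 (vanishes)
  i = 4 (even): a_4 · C_{2} = 3 · 2 = 6

Summing the contributions: ∫_{−2}^{2} p(x) ρ_sc(x) dx = 4 + (-5) + 6 = 5.


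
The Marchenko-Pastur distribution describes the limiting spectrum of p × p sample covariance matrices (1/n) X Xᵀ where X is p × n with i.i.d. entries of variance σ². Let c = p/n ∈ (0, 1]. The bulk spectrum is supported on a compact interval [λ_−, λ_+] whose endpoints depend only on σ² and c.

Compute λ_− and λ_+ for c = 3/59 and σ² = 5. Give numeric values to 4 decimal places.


c = 3/59 = 0.050847; √c = 0.225494.
λ_− = σ² (1 − √c)² = 5 · (1 − 0.225494)² = 5 · (0.774506)² = 2.999299.
λ_+ = σ² (1 + √c)² = 5 · (1 + 0.225494)² = 5 · (1.225494)² = 7.509175.

Rounded to 4 decimal places: λ_− ≈ 2.9993, λ_+ ≈ 7.5092.


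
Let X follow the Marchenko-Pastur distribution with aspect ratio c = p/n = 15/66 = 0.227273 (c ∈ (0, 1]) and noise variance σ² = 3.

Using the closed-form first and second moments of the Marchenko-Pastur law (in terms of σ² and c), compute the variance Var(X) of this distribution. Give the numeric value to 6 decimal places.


Recall the MP moments m_1 = E[X] = σ² and m_2 = E[X²] = σ⁴ (1 + c).
m_1 = E[X] = σ² = 3, so m_1² = 9.
m_2 = E[X²] = σ⁴ (1 + c) = 9 · (1 + 0.227273) = 9 · 1.227273 = 11.045455.
(Note m_2 − m_1² simplifies to c · σ⁴ = 0.227273 · 9.)

Var(X) = m_2 − m_1² = 11.045455 − 9 = 2.045455.


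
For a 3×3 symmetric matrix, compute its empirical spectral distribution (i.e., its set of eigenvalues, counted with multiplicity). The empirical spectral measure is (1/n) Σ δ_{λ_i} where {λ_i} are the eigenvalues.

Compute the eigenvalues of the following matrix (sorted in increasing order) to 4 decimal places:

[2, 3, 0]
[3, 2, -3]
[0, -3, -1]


Since M is real symmetric, all three eigenvalues are real; they are the roots of det(λI − M) = λ³ − (tr M) λ² + s λ − det M, where s is the sum of the principal 2×2 minors.
tr M = 2 + 2 + (-1) = 3.
s = (2·2 − 3²) + (2·(-1) − 0²) + (2·(-1) − (-3)²) = -5 + (-2) + (-11) = -18.
det M (expand along row 1) = 2·(-11) − 3·(-3) + 0·(-9) = -13.
Characteristic polynomial: λ³ − 3λ² − 18λ + 13 = 0.
Substitute λ = y + (tr M)/3 = y + 1.000000 to remove the quadratic term: y³ + p·y + q = 0 with p = s − (tr M)²/3 = -21.000000 and q = −2(tr M)³/27 + (tr M)·s/3 − det M = -7.000000.
Three real roots ⇒ use the trigonometric (Viète) form: r = 2√(−p/3) = 5.291503, φ = arccos(3q/(p·r)) = arccos(0.188982) = 1.380671 rad.
y_k = r·cos(φ/3 − 2πk/3) for k = 0, 1, 2 gives y = 4.740939, -0.335126, -4.405813.
λ_k = y_k + 1.000000 gives λ = 5.7409, 0.6649, -3.4058 (check: the sum is 3.0000 = tr M).

Eigenvalues sorted in increasing order: [-3.4058, 0.6649, 5.7409].


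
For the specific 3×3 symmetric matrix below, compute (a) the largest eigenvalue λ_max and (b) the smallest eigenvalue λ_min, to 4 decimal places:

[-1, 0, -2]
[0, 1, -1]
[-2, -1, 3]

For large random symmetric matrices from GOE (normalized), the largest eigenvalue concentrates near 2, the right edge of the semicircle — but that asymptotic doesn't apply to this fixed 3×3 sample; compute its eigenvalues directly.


Since M is real symmetric, all three eigenvalues are real; they are the roots of det(λI − M) = λ³ − (tr M) λ² + s λ − det M, where s is the sum of the principal 2×2 minors.
tr M = -1 + 1 + 3 = 3.
s = ((-1)·1 − 0²) + ((-1)·3 − (-2)²) + (1·3 − (-1)²) = -1 + (-7) + 2 = -6.
det M (expand along row 1) = (-1)·2 − 0·(-2) + (-2)·2 = -6.
Characteristic polynomial: λ³ − 3λ² − 6λ + 6 = 0.
Substitute λ = y + (tr M)/3 = y + 1.000000 to remove the quadratic term: y³ + p·y + q = 0 with p = s − (tr M)²/3 = -9.000000 and q = −2(tr M)³/27 + (tr M)·s/3 − det M = -2.000000.
Three real roots ⇒ use the trigonometric (Viète) form: r = 2√(−p/3) = 3.464102, φ = arccos(3q/(p·r)) = arccos(0.192450) = 1.377138 rad.
y_k = r·cos(φ/3 − 2πk/3) for k = 0, 1, 2 gives y = 3.105483, -0.223462, -2.882021.
λ_k = y_k + 1.000000 gives λ = 4.1055, 0.7765, -1.8820 (check: the sum is 3.0000 = tr M).

Hence λ_max = 4.1055 and λ_min = -1.8820.


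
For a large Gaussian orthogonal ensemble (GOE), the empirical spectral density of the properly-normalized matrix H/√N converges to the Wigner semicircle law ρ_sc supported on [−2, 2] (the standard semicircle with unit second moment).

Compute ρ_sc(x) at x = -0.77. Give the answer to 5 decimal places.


ρ_sc(x) = (1/(2π)) √(4 − x²). With x = -0.77:
  4 − x² = 4 − (-0.77)² = 4 − 0.592900 = 3.407100.
  √(4 − x²) = 1.845833.
  1/(2π) = 0.159155.
  ρ_sc(-0.77) = 0.159155 · 1.845833 = 0.293773.

Rounded to 5 decimal places: ρ_sc(-0.77) ≈ 0.29377.


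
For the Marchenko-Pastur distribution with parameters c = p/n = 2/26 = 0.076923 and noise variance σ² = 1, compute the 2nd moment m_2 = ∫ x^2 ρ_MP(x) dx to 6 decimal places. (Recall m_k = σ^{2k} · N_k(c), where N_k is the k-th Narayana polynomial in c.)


E[X²] = σ⁴ (1 + c) (second MP moment). With σ² = 1 (so σ⁴ = 1) and c = 2/26 = 0.076923: E[X²] = 1 · (1 + 0.076923) = 1 · 1.076923.

So E[X^2] = 1.076923.


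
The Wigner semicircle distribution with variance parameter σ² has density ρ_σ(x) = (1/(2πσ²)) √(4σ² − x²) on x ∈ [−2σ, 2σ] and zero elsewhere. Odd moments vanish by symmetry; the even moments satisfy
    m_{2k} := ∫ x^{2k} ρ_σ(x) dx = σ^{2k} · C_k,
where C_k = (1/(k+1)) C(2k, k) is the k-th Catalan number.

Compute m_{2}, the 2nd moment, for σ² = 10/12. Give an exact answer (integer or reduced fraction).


By the scaled semicircle moment identity, m_{2k} = σ^{2k} · C_k with k = 1.
C_1 = (1/(k+1)) · C(2k, k) = (1/2) · C(2, 1) = (1/2) · 2 = 1.
σ^{2k} = (σ²)^k = (10/12)^1 = 5/6.

Therefore m_{2} = σ^{2} · C_1 = (5/6) · 1 = 5/6.


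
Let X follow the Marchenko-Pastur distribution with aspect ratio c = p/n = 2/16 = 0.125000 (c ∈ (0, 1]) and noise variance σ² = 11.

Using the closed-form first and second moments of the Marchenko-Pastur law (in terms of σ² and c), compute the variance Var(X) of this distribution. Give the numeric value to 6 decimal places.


Recall the MP moments m_1 = E[X] = σ² and m_2 = E[X²] = σ⁴ (1 + c).
m_1 = E[X] = σ² = 11, so m_1² = 121.
m_2 = E[X²] = σ⁴ (1 + c) = 121 · (1 + 0.125000) = 121 · 1.125000 = 136.125000.
(Note m_2 − m_1² simplifies to c · σ⁴ = 0.125000 · 121.)

Var(X) = m_2 − m_1² = 136.125000 − 121 = 15.125000.


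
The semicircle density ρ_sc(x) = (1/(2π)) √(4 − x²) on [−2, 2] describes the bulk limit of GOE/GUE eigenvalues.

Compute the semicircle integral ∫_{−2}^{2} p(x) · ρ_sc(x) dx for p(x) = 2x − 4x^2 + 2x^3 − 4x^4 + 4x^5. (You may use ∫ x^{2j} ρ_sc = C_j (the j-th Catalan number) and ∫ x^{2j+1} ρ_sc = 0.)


Write p(x) = Σ a_i x^i, split into monomials and integrate each against ρ_sc separately.
Using ∫ x^{2j} ρ_sc = C_j = (1/(j+1)) C(2j, j) (Catalan numbers) and ∫ x^{2j+1} ρ_sc = 0 (odd monomials vanish by symmetry):
  i = 1 (odd): ∫ x^1 ρ_sc = 0 (vanishes)
  i = 2 (even): a_2 · C_{1} = -4 · 1 = -4
  i = 3 (odd): ∫ x^3 ρ_sc = 0 (vanishes)
  i = 4 (even): a_4 · C_{2} = -4 · 2 = -8
  i = 5 (odd): ∫ x^5 ρ_sc = 0 (vanishes)

Summing the contributions: ∫_{−2}^{2} p(x) ρ_sc(x) dx = (-4) + (-8) = -12.


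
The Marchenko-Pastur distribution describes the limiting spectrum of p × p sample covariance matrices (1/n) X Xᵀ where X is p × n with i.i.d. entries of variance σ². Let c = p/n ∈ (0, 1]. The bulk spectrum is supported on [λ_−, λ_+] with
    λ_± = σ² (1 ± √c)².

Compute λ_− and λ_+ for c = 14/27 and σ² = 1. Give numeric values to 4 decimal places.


c = 14/27 = 0.518519; √c = 0.720082.
λ_− = σ² (1 − √c)² = 1 · (1 − 0.720082)² = 1 · (0.279918)² = 0.078354.
λ_+ = σ² (1 + √c)² = 1 · (1 + 0.720082)² = 1 · (1.720082)² = 2.958683.

Rounded to 4 decimal places: λ_− ≈ 0.0784, λ_+ ≈ 2.9587.


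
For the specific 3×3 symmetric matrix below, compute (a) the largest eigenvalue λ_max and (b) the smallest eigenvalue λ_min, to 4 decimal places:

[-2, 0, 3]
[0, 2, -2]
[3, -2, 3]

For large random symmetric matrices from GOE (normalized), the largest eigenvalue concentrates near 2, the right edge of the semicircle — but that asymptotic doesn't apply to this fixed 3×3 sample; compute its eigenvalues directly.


Since M is real symmetric, all three eigenvalues are real; they are the roots of det(λI − M) = λ³ − (tr M) λ² + s λ − det M, where s is the sum of the principal 2×2 minors.
tr M = -2 + 2 + 3 = 3.
s = ((-2)·2 − 0²) + ((-2)·3 − 3²) + (2·3 − (-2)²) = -4 + (-15) + 2 = -17.
det M (expand along row 1) = (-2)·2 − 0·6 + 3·(-6) = -22.
Characteristic polynomial: λ³ − 3λ² − 17λ + 22 = 0.
Substitute λ = y + (tr M)/3 = y + 1.000000 to remove the quadratic term: y³ + p·y + q = 0 with p = s − (tr M)²/3 = -20.000000 and q = −2(tr M)³/27 + (tr M)·s/3 − det M = 3.000000.
Three real roots ⇒ use the trigonometric (Viète) form: r = 2√(−p/3) = 5.163978, φ = arccos(3q/(p·r)) = arccos(-0.087142) = 1.658049 rad.
y_k = r·cos(φ/3 − 2πk/3) for k = 0, 1, 2 gives y = 4.395160, 0.150169, -4.545329.
λ_k = y_k + 1.000000 gives λ = 5.3952, 1.1502, -3.5453 (check: the sum is 3.0000 = tr M).

Hence λ_max = 5.3952 and λ_min = -3.5453.


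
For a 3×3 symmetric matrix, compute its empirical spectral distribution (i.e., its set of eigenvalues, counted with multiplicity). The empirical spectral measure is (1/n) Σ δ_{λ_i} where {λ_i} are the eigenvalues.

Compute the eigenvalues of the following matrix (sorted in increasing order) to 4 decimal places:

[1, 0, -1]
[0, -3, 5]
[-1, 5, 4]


Since M is real symmetric, all three eigenvalues are real; they are the roots of det(λI − M) = λ³ − (tr M) λ² + s λ − det M, where s is the sum of the principal 2×2 minors.
tr M = 1 + (-3) + 4 = 2.
s = (1·(-3) − 0²) + (1·4 − (-1)²) + ((-3)·4 − 5²) = -3 + 3 + (-37) = -37.
det M (expand along row 1) = 1·(-37) − 0·5 + (-1)·(-3) = -34.
Characteristic polynomial: λ³ − 2λ² − 37λ + 34 = 0.
Substitute λ = y + (tr M)/3 = y + 0.666667 to remove the quadratic term: y³ + p·y + q = 0 with p = s − (tr M)²/3 = -38.333333 and q = −2(tr M)³/27 + (tr M)·s/3 − det M = 8.740741.
Three real roots ⇒ use the trigonometric (Viète) form: r = 2√(−p/3) = 7.149204, φ = arccos(3q/(p·r)) = arccos(-0.095683) = 1.666626 rad.
y_k = r·cos(φ/3 − 2πk/3) for k = 0, 1, 2 gives y = 6.074068, 0.228330, -6.302398.
λ_k = y_k + 0.666667 gives λ = 6.7407, 0.8950, -5.6357 (check: the sum is 2.0000 = tr M).

Eigenvalues sorted in increasing order: [-5.6357, 0.8950, 6.7407].


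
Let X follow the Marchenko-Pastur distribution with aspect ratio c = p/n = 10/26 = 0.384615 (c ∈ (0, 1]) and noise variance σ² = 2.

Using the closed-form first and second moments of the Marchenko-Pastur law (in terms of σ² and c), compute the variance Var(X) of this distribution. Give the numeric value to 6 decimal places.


Recall the MP moments m_1 = E[X] = σ² and m_2 = E[X²] = σ⁴ (1 + c).
m_1 = E[X] = σ² = 2, so m_1² = 4.
m_2 = E[X²] = σ⁴ (1 + c) = 4 · (1 + 0.384615) = 4 · 1.384615 = 5.538462.
(Note m_2 − m_1² simplifies to c · σ⁴ = 0.384615 · 4.)

Var(X) = m_2 − m_1² = 5.538462 − 4 = 1.538462.


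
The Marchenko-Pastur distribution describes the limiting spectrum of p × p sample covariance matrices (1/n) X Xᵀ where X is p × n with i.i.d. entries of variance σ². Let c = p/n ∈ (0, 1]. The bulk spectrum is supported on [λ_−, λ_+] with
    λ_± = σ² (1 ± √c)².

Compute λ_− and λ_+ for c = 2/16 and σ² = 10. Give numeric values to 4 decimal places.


c = 2/16 = 0.125000; √c = 0.353553.
λ_− = σ² (1 − √c)² = 10 · (1 − 0.353553)² = 10 · (0.646447)² = 4.178932.
λ_+ = σ² (1 + √c)² = 10 · (1 + 0.353553)² = 10 · (1.353553)² = 18.321068.

Rounded to 4 decimal places: λ_− ≈ 4.1789, λ_+ ≈ 18.3211.


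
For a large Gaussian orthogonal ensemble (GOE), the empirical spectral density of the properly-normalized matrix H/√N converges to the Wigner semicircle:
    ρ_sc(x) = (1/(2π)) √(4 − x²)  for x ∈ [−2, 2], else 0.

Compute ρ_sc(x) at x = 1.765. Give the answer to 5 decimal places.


ρ_sc(x) = (1/(2π)) √(4 − x²). With x = 1.765:
  4 − x² = 4 − (1.765)² = 4 − 3.115225 = 0.884775.
  √(4 − x²) = 0.940625.
  1/(2π) = 0.159155.
  ρ_sc(1.765) = 0.159155 · 0.940625 = 0.149705.

Rounded to 5 decimal places: ρ_sc(1.765) ≈ 0.14971.


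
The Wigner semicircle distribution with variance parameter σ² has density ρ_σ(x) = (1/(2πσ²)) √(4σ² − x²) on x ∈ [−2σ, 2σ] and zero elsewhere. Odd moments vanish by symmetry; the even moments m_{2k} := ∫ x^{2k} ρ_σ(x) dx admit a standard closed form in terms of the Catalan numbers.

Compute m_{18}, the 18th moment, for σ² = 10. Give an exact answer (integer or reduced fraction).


By the scaled semicircle moment identity, m_{2k} = σ^{2k} · C_k with k = 9.
C_9 = (1/(k+1)) · C(2k, k) = (1/10) · C(18, 9) = (1/10) · 48620 = 4862.
σ^{2k} = (σ²)^k = (10)^9 = 1000000000.

Therefore m_{18} = σ^{18} · C_9 = 1000000000 · 4862 = 4862000000000.


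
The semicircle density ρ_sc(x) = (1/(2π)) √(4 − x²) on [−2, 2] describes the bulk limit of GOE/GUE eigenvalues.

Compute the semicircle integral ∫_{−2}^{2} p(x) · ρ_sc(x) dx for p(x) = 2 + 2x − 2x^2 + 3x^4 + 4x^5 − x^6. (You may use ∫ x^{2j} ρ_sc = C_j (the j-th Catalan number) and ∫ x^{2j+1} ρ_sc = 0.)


Write p(x) = Σ a_i x^i, split into monomials and integrate each against ρ_sc separately.
Using ∫ x^{2j} ρ_sc = C_j = (1/(j+1)) C(2j, j) (Catalan numbers) and ∫ x^{2j+1} ρ_sc = 0 (odd monomials vanish by symmetry):
  i = 0 (even): a_0 · C_{0} = 2 · 1 = 2
  i = 1 (odd): ∫ x^1 ρ_sc = 0 (vanishes)
  i = 2 (even): a_2 · C_{1} = -2 · 1 = -2
  i = 4 (even): a_4 · C_{2} = 3 · 2 = 6
  i = 5 (odd): ∫ x^5 ρ_sc = 0 (vanishes)
  i = 6 (even): a_6 · C_{3} = -1 · 5 = -5

Summing the contributions: ∫_{−2}^{2} p(x) ρ_sc(x) dx = 2 + (-2) + 6 + (-5) = 1.


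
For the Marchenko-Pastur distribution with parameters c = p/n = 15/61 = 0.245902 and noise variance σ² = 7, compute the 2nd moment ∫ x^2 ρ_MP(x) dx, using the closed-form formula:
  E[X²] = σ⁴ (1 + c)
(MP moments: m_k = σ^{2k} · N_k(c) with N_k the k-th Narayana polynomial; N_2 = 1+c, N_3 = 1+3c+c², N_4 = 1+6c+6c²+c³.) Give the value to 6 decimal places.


E[X²] = σ⁴ (1 + c) (second MP moment). With σ² = 7 (so σ⁴ = 49) and c = 15/61 = 0.245902: E[X²] = 49 · (1 + 0.245902) = 49 · 1.245902.

So E[X^2] = 61.049180.


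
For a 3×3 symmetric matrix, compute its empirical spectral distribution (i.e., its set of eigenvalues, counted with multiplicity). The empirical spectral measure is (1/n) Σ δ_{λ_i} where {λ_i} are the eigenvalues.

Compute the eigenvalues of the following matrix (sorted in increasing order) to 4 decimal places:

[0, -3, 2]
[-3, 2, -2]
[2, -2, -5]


Since M is real symmetric, all three eigenvalues are real; they are the roots of det(λI − M) = λ³ − (tr M) λ² + s λ − det M, where s is the sum of the principal 2×2 minors.
tr M = 0 + 2 + (-5) = -3.
s = (0·2 − (-3)²) + (0·(-5) − 2²) + (2·(-5) − (-2)²) = -9 + (-4) + (-14) = -27.
det M (expand along row 1) = 0·(-14) − (-3)·19 + 2·2 = 61.
Characteristic polynomial: λ³ + 3λ² − 27λ − 61 = 0.
Substitute λ = y + (tr M)/3 = y − 1.000000 to remove the quadratic term: y³ + p·y + q = 0 with p = s − (tr M)²/3 = -30.000000 and q = −2(tr M)³/27 + (tr M)·s/3 − det M = -32.000000.
Three real roots ⇒ use the trigonometric (Viète) form: r = 2√(−p/3) = 6.324555, φ = arccos(3q/(p·r)) = arccos(0.505964) = 1.040297 rad.
y_k = r·cos(φ/3 − 2πk/3) for k = 0, 1, 2 gives y = 5.948098, -1.112572, -4.835526.
λ_k = y_k − 1.000000 gives λ = 4.9481, -2.1126, -5.8355 (check: the sum is -3.0000 = tr M).

Eigenvalues sorted in increasing order: [-5.8355, -2.1126, 4.9481].


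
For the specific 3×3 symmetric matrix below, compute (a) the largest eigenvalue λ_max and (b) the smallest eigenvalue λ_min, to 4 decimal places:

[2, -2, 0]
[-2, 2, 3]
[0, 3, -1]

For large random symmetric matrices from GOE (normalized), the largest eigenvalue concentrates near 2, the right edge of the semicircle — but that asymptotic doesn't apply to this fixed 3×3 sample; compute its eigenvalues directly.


Since M is real symmetric, all three eigenvalues are real; they are the roots of det(λI − M) = λ³ − (tr M) λ² + s λ − det M, where s is the sum of the principal 2×2 minors.
tr M = 2 + 2 + (-1) = 3.
s = (2·2 − (-2)²) + (2·(-1) − 0²) + (2·(-1) − 3²) = 0 + (-2) + (-11) = -13.
det M (expand along row 1) = 2·(-11) − (-2)·2 + 0·(-6) = -18.
Characteristic polynomial: λ³ − 3λ² − 13λ + 18 = 0.
Substitute λ = y + (tr M)/3 = y + 1.000000 to remove the quadratic term: y³ + p·y + q = 0 with p = s − (tr M)²/3 = -16.000000 and q = −2(tr M)³/27 + (tr M)·s/3 − det M = 3.000000.
Three real roots ⇒ use the trigonometric (Viète) form: r = 2√(−p/3) = 4.618802, φ = arccos(3q/(p·r)) = arccos(-0.121785) = 1.692884 rad.
y_k = r·cos(φ/3 − 2πk/3) for k = 0, 1, 2 gives y = 3.902731, 0.187915, -4.090645.
λ_k = y_k + 1.000000 gives λ = 4.9027, 1.1879, -3.0906 (check: the sum is 3.0000 = tr M).

Hence λ_max = 4.9027 and λ_min = -3.0906.


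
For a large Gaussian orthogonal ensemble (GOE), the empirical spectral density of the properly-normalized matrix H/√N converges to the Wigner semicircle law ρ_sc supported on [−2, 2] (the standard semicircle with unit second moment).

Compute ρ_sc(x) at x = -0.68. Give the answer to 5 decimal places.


ρ_sc(x) = (1/(2π)) √(4 − x²). With x = -0.68:
  4 − x² = 4 − (-0.68)² = 4 − 0.462400 = 3.537600.
  √(4 − x²) = 1.880851.
  1/(2π) = 0.159155.
  ρ_sc(-0.68) = 0.159155 · 1.880851 = 0.299347.

Rounded to 5 decimal places: ρ_sc(-0.68) ≈ 0.29935.


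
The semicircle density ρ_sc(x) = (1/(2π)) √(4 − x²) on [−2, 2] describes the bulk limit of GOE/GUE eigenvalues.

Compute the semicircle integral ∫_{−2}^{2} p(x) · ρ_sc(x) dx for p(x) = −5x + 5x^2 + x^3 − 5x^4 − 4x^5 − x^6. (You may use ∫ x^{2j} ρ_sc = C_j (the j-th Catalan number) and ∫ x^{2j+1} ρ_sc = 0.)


Write p(x) = Σ a_i x^i, split into monomials and integrate each against ρ_sc separately.
Using ∫ x^{2j} ρ_sc = C_j = (1/(j+1)) C(2j, j) (Catalan numbers) and ∫ x^{2j+1} ρ_sc = 0 (odd monomials vanish by symmetry):
  i = 1 (odd): ∫ x^1 ρ_sc = 0 (vanishes)
  i = 2 (even): a_2 · C_{1} = 5 · 1 = 5
  i = 3 (odd): ∫ x^3 ρ_sc = 0 (vanishes)
  i = 4 (even): a_4 · C_{2} = -5 · 2 = -10
  i = 5 (odd): ∫ x^5 ρ_sc = 0 (vanishes)
  i = 6 (even): a_6 · C_{3} = -1 · 5 = -5

Summing the contributions: ∫_{−2}^{2} p(x) ρ_sc(x) dx = 5 + (-10) + (-5) = -10.


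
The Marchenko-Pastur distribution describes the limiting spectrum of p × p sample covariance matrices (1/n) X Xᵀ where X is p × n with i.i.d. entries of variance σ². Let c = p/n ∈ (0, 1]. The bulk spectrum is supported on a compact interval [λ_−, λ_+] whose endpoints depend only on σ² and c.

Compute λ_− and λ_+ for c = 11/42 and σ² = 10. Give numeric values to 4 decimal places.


c = 11/42 = 0.261905; √c = 0.511766.
λ_− = σ² (1 − √c)² = 10 · (1 − 0.511766)² = 10 · (0.488234)² = 2.383721.
λ_+ = σ² (1 + √c)² = 10 · (1 + 0.511766)² = 10 · (1.511766)² = 22.854374.

Rounded to 4 decimal places: λ_− ≈ 2.3837, λ_+ ≈ 22.8544.


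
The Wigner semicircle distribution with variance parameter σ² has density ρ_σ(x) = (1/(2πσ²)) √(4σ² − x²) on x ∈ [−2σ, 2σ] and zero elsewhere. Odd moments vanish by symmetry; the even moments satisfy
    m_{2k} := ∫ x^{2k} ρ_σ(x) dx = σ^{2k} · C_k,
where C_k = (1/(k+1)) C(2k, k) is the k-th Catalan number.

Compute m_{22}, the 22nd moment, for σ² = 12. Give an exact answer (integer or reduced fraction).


By the scaled semicircle moment identity, m_{2k} = σ^{2k} · C_k with k = 11.
C_11 = (1/(k+1)) · C(2k, k) = (1/12) · C(22, 11) = (1/12) · 705432 = 58786.
σ^{2k} = (σ²)^k = (12)^11 = 743008370688.

Therefore m_{22} = σ^{22} · C_11 = 743008370688 · 58786 = 43678490079264768.


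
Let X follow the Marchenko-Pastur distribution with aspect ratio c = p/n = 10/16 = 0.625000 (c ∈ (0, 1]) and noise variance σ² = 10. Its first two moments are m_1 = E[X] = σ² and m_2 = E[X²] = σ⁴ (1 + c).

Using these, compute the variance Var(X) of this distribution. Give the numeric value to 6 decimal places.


m_1 = E[X] = σ² = 10, so m_1² = 100.
m_2 = E[X²] = σ⁴ (1 + c) = 100 · (1 + 0.625000) = 100 · 1.625000 = 162.500000.
(Note m_2 − m_1² simplifies to c · σ⁴ = 0.625000 · 100.)

Var(X) = m_2 − m_1² = 162.500000 − 100 = 62.500000.


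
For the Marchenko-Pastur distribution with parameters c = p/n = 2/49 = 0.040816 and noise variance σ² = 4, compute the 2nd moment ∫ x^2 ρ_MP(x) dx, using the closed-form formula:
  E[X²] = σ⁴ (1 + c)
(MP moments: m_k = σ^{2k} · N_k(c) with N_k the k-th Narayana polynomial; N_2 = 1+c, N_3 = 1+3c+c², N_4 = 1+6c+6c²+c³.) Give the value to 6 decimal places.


E[X²] = σ⁴ (1 + c) (second MP moment). With σ² = 4 (so σ⁴ = 16) and c = 2/49 = 0.040816: E[X²] = 16 · (1 + 0.040816) = 16 · 1.040816.

So E[X^2] = 16.653061.


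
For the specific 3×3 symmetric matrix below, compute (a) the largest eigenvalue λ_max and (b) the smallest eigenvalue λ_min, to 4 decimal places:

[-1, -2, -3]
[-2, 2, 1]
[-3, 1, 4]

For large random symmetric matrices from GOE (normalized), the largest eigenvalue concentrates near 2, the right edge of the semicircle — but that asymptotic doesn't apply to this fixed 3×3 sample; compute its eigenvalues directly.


Since M is real symmetric, all three eigenvalues are real; they are the roots of det(λI − M) = λ³ − (tr M) λ² + s λ − det M, where s is the sum of the principal 2×2 minors.
tr M = -1 + 2 + 4 = 5.
s = ((-1)·2 − (-2)²) + ((-1)·4 − (-3)²) + (2·4 − 1²) = -6 + (-13) + 7 = -12.
det M (expand along row 1) = (-1)·7 − (-2)·(-5) + (-3)·4 = -29.
Characteristic polynomial: λ³ − 5λ² − 12λ + 29 = 0.
Substitute λ = y + (tr M)/3 = y + 1.666667 to remove the quadratic term: y³ + p·y + q = 0 with p = s − (tr M)²/3 = -20.333333 and q = −2(tr M)³/27 + (tr M)·s/3 − det M = -0.259259.
Three real roots ⇒ use the trigonometric (Viète) form: r = 2√(−p/3) = 5.206833, φ = arccos(3q/(p·r)) = arccos(0.007346) = 1.563450 rad.
y_k = r·cos(φ/3 − 2πk/3) for k = 0, 1, 2 gives y = 4.515612, -0.012751, -4.502861.
λ_k = y_k + 1.666667 gives λ = 6.1823, 1.6539, -2.8362 (check: the sum is 5.0000 = tr M).

Hence λ_max = 6.1823 and λ_min = -2.8362.


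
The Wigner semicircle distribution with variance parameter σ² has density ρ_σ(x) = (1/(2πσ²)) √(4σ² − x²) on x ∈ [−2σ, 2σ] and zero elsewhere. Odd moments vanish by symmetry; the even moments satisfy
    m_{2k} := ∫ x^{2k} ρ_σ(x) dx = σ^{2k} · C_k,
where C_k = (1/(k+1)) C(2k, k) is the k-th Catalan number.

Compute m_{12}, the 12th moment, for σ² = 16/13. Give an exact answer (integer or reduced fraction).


By the scaled semicircle moment identity, m_{2k} = σ^{2k} · C_k with k = 6.
C_6 = (1/(k+1)) · C(2k, k) = (1/7) · C(12, 6) = (1/7) · 924 = 132.
σ^{2k} = (σ²)^k = (16/13)^6 = 16777216/4826809.

Therefore m_{12} = σ^{12} · C_6 = (16777216/4826809) · 132 = 2214592512/4826809.


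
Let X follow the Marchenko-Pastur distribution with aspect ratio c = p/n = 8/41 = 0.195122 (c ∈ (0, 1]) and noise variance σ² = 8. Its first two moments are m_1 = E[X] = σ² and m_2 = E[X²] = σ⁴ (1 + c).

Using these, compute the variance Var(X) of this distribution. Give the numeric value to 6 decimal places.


m_1 = E[X] = σ² = 8, so m_1² = 64.
m_2 = E[X²] = σ⁴ (1 + c) = 64 · (1 + 0.195122) = 64 · 1.195122 = 76.487805.
(Note m_2 − m_1² simplifies to c · σ⁴ = 0.195122 · 64.)

Var(X) = m_2 − m_1² = 76.487805 − 64 = 12.487805.


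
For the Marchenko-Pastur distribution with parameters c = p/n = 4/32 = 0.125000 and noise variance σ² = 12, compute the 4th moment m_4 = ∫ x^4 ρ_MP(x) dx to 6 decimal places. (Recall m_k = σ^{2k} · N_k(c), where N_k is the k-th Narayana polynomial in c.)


E[X⁴] = σ⁸ (1 + 6c + 6c² + c³) (fourth MP moment). With σ² = 12 (so σ⁸ = 20736) and c = 4/32 = 0.125000: E[X⁴] = 20736 · (1 + 6·0.125000 + 6·(0.125000)² + (0.125000)³) = 20736 · 1.845703.

So E[X^4] = 38272.500000.


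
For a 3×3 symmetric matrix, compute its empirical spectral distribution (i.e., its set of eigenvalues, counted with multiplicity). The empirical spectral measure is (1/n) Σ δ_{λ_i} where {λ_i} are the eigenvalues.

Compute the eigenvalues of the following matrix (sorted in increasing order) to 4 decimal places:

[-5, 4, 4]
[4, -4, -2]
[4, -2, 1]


Since M is real symmetric, all three eigenvalues are real; they are the roots of det(λI − M) = λ³ − (tr M) λ² + s λ − det M, where s is the sum of the principal 2×2 minors.
tr M = -5 + (-4) + 1 = -8.
s = ((-5)·(-4) − 4²) + ((-5)·1 − 4²) + ((-4)·1 − (-2)²) = 4 + (-21) + (-8) = -25.
det M (expand along row 1) = (-5)·(-8) − 4·12 + 4·8 = 24.
Characteristic polynomial: λ³ + 8λ² − 25λ − 24 = 0.
Substitute λ = y + (tr M)/3 = y − 2.666667 to remove the quadratic term: y³ + p·y + q = 0 with p = s − (tr M)²/3 = -46.333333 and q = −2(tr M)³/27 + (tr M)·s/3 − det M = 80.592593.
Three real roots ⇒ use the trigonometric (Viète) form: r = 2√(−p/3) = 7.859884, φ = arccos(3q/(p·r)) = arccos(-0.663906) = 2.296826 rad.
y_k = r·cos(φ/3 − 2πk/3) for k = 0, 1, 2 gives y = 5.666667, 1.883657, -7.550324.
λ_k = y_k − 2.666667 gives λ = 3.0000, -0.7830, -10.2170 (check: the sum is -8.0000 = tr M).

Eigenvalues sorted in increasing order: [-10.2170, -0.7830, 3.0000].


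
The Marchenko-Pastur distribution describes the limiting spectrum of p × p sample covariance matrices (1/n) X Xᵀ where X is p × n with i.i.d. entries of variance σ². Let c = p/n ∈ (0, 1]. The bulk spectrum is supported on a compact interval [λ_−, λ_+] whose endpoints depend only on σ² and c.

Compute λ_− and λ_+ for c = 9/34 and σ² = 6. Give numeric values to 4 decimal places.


c = 9/34 = 0.264706; √c = 0.514496.
λ_− = σ² (1 − √c)² = 6 · (1 − 0.514496)² = 6 · (0.485504)² = 1.414286.
λ_+ = σ² (1 + √c)² = 6 · (1 + 0.514496)² = 6 · (1.514496)² = 13.762184.

Rounded to 4 decimal places: λ_− ≈ 1.4143, λ_+ ≈ 13.7622.


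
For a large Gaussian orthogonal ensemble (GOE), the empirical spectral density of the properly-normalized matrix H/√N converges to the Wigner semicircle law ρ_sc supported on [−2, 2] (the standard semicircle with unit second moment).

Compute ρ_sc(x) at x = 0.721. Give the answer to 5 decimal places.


ρ_sc(x) = (1/(2π)) √(4 − x²). With x = 0.721:
  4 − x² = 4 − (0.721)² = 4 − 0.519841 = 3.480159.
  √(4 − x²) = 1.865518.
  1/(2π) = 0.159155.
  ρ_sc(0.721) = 0.159155 · 1.865518 = 0.296906.

Rounded to 5 decimal places: ρ_sc(0.721) ≈ 0.29691.


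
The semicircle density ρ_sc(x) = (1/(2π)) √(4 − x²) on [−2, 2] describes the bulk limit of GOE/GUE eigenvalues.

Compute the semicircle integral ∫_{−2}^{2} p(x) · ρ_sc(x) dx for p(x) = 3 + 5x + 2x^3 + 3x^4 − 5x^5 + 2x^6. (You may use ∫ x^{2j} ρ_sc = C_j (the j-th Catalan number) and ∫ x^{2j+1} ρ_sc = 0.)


Write p(x) = Σ a_i x^i, split into monomials and integrate each against ρ_sc separately.
Using ∫ x^{2j} ρ_sc = C_j = (1/(j+1)) C(2j, j) (Catalan numbers) and ∫ x^{2j+1} ρ_sc = 0 (odd monomials vanish by symmetry):
  i = 0 (even): a_0 · C_{0} = 3 · 1 = 3
  i = 1 (odd): ∫ x^1 ρ_sc = 0 (vanishes)
  i = 3 (odd): ∫ x^3 ρ_sc = 0 (vanishes)
  i = 4 (even): a_4 · C_{2} = 3 · 2 = 6
  i = 5 (odd): ∫ x^5 ρ_sc = 0 (vanishes)
  i = 6 (even): a_6 · C_{3} = 2 · 5 = 10

Summing the contributions: ∫_{−2}^{2} p(x) ρ_sc(x) dx = 3 + 6 + 10 = 19.


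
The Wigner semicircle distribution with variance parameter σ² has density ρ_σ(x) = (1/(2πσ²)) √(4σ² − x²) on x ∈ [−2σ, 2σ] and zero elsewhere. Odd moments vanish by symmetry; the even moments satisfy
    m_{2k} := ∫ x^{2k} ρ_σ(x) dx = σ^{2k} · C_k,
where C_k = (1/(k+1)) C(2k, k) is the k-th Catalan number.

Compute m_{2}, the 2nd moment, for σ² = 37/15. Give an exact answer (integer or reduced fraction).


By the scaled semicircle moment identity, m_{2k} = σ^{2k} · C_k with k = 1.
C_1 = (1/(k+1)) · C(2k, k) = (1/2) · C(2, 1) = (1/2) · 2 = 1.
σ^{2k} = (σ²)^k = (37/15)^1 = 37/15.

Therefore m_{2} = σ^{2} · C_1 = (37/15) · 1 = 37/15.


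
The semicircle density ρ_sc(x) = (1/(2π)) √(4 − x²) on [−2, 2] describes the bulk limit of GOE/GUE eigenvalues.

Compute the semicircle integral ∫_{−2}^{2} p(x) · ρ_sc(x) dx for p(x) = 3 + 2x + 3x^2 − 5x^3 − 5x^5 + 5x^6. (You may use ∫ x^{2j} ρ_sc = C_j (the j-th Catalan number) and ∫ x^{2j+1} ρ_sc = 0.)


Write p(x) = Σ a_i x^i, split into monomials and integrate each against ρ_sc separately.
Using ∫ x^{2j} ρ_sc = C_j = (1/(j+1)) C(2j, j) (Catalan numbers) and ∫ x^{2j+1} ρ_sc = 0 (odd monomials vanish by symmetry):
  i = 0 (even): a_0 · C_{0} = 3 · 1 = 3
  i = 1 (odd): ∫ x^1 ρ_sc = 0 (vanishes)
  i = 2 (even): a_2 · C_{1} = 3 · 1 = 3
  i = 3 (odd): ∫ x^3 ρ_sc = 0 (vanishes)
  i = 5 (odd): ∫ x^5 ρ_sc = 0 (vanishes)
  i = 6 (even): a_6 · C_{3} = 5 · 5 = 25

Summing the contributions: ∫_{−2}^{2} p(x) ρ_sc(x) dx = 3 + 3 + 25 = 31.


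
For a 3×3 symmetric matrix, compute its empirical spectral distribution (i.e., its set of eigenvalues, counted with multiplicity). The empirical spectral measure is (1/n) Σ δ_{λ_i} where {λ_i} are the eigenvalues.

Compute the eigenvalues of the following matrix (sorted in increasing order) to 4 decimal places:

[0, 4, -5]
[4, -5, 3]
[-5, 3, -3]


Since M is real symmetric, all three eigenvalues are real; they are the roots of det(λI − M) = λ³ − (tr M) λ² + s λ − det M, where s is the sum of the principal 2×2 minors.
tr M = 0 + (-5) + (-3) = -8.
s = (0·(-5) − 4²) + (0·(-3) − (-5)²) + ((-5)·(-3) − 3²) = -16 + (-25) + 6 = -35.
det M (expand along row 1) = 0·6 − 4·3 + (-5)·(-13) = 53.
Characteristic polynomial: λ³ + 8λ² − 35λ − 53 = 0.
Substitute λ = y + (tr M)/3 = y − 2.666667 to remove the quadratic term: y³ + p·y + q = 0 with p = s − (tr M)²/3 = -56.333333 and q = −2(tr M)³/27 + (tr M)·s/3 − det M = 78.259259.
Three real roots ⇒ use the trigonometric (Viète) form: r = 2√(−p/3) = 8.666667, φ = arccos(3q/(p·r)) = arccos(-0.480883) = 2.072458 rad.
y_k = r·cos(φ/3 − 2πk/3) for k = 0, 1, 2 gives y = 6.679610, 1.442500, -8.122110.
λ_k = y_k − 2.666667 gives λ = 4.0129, -1.2242, -10.7888 (check: the sum is -8.0000 = tr M).

Eigenvalues sorted in increasing order: [-10.7888, -1.2242, 4.0129].


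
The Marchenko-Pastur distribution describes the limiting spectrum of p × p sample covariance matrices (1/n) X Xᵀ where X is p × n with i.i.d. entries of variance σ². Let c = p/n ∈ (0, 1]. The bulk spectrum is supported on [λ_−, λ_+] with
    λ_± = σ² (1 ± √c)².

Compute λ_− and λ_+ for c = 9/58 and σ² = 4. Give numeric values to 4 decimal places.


c = 9/58 = 0.155172; √c = 0.393919.
λ_− = σ² (1 − √c)² = 4 · (1 − 0.393919)² = 4 · (0.606081)² = 1.469335.
λ_+ = σ² (1 + √c)² = 4 · (1 + 0.393919)² = 4 · (1.393919)² = 7.772044.

Rounded to 4 decimal places: λ_− ≈ 1.4693, λ_+ ≈ 7.7720.


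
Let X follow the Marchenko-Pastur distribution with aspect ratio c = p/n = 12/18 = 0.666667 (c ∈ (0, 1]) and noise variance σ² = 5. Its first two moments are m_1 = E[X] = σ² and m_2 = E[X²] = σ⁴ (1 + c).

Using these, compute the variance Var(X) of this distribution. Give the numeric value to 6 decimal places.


m_1 = E[X] = σ² = 5, so m_1² = 25.
m_2 = E[X²] = σ⁴ (1 + c) = 25 · (1 + 0.666667) = 25 · 1.666667 = 41.666667.
(Note m_2 − m_1² simplifies to c · σ⁴ = 0.666667 · 25.)

Var(X) = m_2 − m_1² = 41.666667 − 25 = 16.666667.


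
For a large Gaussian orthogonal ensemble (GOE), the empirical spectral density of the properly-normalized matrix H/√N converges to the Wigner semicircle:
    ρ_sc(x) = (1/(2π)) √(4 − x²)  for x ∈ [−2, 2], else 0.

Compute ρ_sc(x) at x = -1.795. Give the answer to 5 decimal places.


ρ_sc(x) = (1/(2π)) √(4 − x²). With x = -1.795:
  4 − x² = 4 − (-1.795)² = 4 − 3.222025 = 0.777975.
  √(4 − x²) = 0.882029.
  1/(2π) = 0.159155.
  ρ_sc(-1.795) = 0.159155 · 0.882029 = 0.140379.

Rounded to 5 decimal places: ρ_sc(-1.795) ≈ 0.14038.


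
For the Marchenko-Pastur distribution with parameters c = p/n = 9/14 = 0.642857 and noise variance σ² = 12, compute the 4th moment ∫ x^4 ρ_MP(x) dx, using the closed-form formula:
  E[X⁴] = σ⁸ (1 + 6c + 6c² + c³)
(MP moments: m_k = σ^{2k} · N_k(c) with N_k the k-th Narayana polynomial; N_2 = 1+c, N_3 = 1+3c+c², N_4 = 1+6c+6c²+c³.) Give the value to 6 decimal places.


E[X⁴] = σ⁸ (1 + 6c + 6c² + c³) (fourth MP moment). With σ² = 12 (so σ⁸ = 20736) and c = 9/14 = 0.642857: E[X⁴] = 20736 · (1 + 6·0.642857 + 6·(0.642857)² + (0.642857)³) = 20736 · 7.602405.

So E[X^4] = 157643.475219.


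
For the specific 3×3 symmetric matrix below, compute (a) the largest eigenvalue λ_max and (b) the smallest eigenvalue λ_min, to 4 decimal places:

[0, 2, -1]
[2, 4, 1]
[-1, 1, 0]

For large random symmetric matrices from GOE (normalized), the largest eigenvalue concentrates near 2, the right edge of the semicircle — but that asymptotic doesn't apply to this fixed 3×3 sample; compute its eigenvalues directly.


Since M is real symmetric, all three eigenvalues are real; they are the roots of det(λI − M) = λ³ − (tr M) λ² + s λ − det M, where s is the sum of the principal 2×2 minors.
tr M = 0 + 4 + 0 = 4.
s = (0·4 − 2²) + (0·0 − (-1)²) + (4·0 − 1²) = -4 + (-1) + (-1) = -6.
det M (expand along row 1) = 0·(-1) − 2·1 + (-1)·6 = -8.
Characteristic polynomial: λ³ − 4λ² − 6λ + 8 = 0.
Substitute λ = y + (tr M)/3 = y + 1.333333 to remove the quadratic term: y³ + p·y + q = 0 with p = s − (tr M)²/3 = -11.333333 and q = −2(tr M)³/27 + (tr M)·s/3 − det M = -4.740741.
Three real roots ⇒ use the trigonometric (Viète) form: r = 2√(−p/3) = 3.887301, φ = arccos(3q/(p·r)) = arccos(0.322821) = 1.242088 rad.
y_k = r·cos(φ/3 − 2πk/3) for k = 0, 1, 2 gives y = 3.558853, -0.425078, -3.133775.
λ_k = y_k + 1.333333 gives λ = 4.8922, 0.9083, -1.8004 (check: the sum is 4.0000 = tr M).

Hence λ_max = 4.8922 and λ_min = -1.8004.


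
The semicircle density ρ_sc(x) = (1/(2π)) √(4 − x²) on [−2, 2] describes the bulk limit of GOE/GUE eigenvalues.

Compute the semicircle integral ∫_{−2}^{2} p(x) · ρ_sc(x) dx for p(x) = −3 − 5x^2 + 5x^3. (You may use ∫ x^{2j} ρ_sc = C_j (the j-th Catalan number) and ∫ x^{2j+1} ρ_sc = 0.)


Write p(x) = Σ a_i x^i, split into monomials and integrate each against ρ_sc separately.
Using ∫ x^{2j} ρ_sc = C_j = (1/(j+1)) C(2j, j) (Catalan numbers) and ∫ x^{2j+1} ρ_sc = 0 (odd monomials vanish by symmetry):
  i = 0 (even): a_0 · C_{0} = -3 · 1 = -3
  i = 2 (even): a_2 · C_{1} = -5 · 1 = -5
  i = 3 (odd): ∫ x^3 ρ_sc = 0 (vanishes)

Summing the contributions: ∫_{−2}^{2} p(x) ρ_sc(x) dx = (-3) + (-5) = -8.


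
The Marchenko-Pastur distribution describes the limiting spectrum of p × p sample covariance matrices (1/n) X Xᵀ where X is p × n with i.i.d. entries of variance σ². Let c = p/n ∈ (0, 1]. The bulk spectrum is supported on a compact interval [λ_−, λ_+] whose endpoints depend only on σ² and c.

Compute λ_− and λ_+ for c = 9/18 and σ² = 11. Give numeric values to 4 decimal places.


c = 9/18 = 0.500000; √c = 0.707107.
λ_− = σ² (1 − √c)² = 11 · (1 − 0.707107)² = 11 · (0.292893)² = 0.943651.
λ_+ = σ² (1 + √c)² = 11 · (1 + 0.707107)² = 11 · (1.707107)² = 32.056349.

Rounded to 4 decimal places: λ_− ≈ 0.9437, λ_+ ≈ 32.0563.


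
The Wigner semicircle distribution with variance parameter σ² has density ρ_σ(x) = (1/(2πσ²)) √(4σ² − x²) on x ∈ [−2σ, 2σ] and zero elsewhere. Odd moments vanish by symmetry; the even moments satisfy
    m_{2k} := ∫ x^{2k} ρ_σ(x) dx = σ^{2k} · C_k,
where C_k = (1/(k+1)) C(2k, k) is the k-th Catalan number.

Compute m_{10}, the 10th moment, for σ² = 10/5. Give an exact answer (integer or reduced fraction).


By the scaled semicircle moment identity, m_{2k} = σ^{2k} · C_k with k = 5.
C_5 = (1/(k+1)) · C(2k, k) = (1/6) · C(10, 5) = (1/6) · 252 = 42.
σ^{2k} = (σ²)^k = (10/5)^5 = 32.

Therefore m_{10} = σ^{10} · C_5 = 32 · 42 = 1344.


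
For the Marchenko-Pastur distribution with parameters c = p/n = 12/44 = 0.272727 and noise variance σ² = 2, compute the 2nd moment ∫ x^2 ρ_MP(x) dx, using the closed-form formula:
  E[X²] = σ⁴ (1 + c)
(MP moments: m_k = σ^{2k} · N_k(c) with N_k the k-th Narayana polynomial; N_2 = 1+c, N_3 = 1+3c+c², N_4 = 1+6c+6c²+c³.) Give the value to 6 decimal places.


E[X²] = σ⁴ (1 + c) (second MP moment). With σ² = 2 (so σ⁴ = 4) and c = 12/44 = 0.272727: E[X²] = 4 · (1 + 0.272727) = 4 · 1.272727.

So E[X^2] = 5.090909.


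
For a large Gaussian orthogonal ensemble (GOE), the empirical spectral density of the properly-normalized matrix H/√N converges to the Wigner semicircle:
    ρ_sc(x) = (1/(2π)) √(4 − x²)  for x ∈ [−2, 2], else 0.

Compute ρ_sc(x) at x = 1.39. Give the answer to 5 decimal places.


ρ_sc(x) = (1/(2π)) √(4 − x²). With x = 1.39:
  4 − x² = 4 − (1.39)² = 4 − 1.932100 = 2.067900.
  √(4 − x²) = 1.438019.
  1/(2π) = 0.159155.
  ρ_sc(1.39) = 0.159155 · 1.438019 = 0.228868.

Rounded to 5 decimal places: ρ_sc(1.39) ≈ 0.22887.
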